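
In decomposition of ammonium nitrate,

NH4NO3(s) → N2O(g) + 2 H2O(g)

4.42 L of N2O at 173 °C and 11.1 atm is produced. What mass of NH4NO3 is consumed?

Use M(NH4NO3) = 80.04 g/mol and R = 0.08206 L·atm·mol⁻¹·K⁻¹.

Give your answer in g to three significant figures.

107 g

n(N2O) = PV/RT = (11.1 × 4.42) / (0.08206 × 446.15) = 1.340 mol
n(NH4NO3) = (1/1) × 1.340 = 1.340 mol
m(NH4NO3) = 1.340 × 80.04 = 107.3 g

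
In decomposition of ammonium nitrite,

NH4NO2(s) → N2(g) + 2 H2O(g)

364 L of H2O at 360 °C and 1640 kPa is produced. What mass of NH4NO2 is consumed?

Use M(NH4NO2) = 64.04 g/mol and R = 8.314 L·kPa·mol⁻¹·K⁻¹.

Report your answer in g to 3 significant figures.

3630 g

n(H2O) = PV/RT = (1640 × 364) / (8.314 × 633.15) = 113.4 mol
n(NH4NO2) = (1/2) × 113.4 = 56.70 mol
m(NH4NO2) = 56.70 × 64.04 = 3631 g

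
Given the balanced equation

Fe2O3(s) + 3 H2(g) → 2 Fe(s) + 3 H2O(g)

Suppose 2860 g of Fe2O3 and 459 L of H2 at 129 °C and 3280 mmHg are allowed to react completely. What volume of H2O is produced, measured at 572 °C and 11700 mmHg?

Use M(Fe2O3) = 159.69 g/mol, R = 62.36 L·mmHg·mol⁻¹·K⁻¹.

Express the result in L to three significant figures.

n(Fe2O3) = 2860 / 159.69 = 17.91 mol
n(H2) = PV/RT = (3280 × 459) / (62.36 × 402.15) = 60.03 mol
For 17.91 mol Fe2O3, stoichiometry requires (3/1) × 17.91 = 53.73 mol H2; 60.03 mol is available, so Fe2O3 is limiting.
n(H2O) = (3/1) × 17.91 = 53.73 mol
V(H2O) = nRT/P = 53.73 × 62.36 × 845.15 / 11700 = 242.0 L

242 L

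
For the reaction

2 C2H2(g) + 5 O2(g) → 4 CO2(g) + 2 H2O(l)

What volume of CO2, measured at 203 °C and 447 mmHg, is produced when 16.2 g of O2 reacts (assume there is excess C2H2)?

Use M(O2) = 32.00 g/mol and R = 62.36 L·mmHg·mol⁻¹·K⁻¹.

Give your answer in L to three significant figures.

26.9 L

n(O2) = 16.20 / 32.00 = 0.5062 mol
n(CO2) = (4/5) × 0.5062 = 0.4050 mol
V = nRT/P = 0.4050 × 62.36 × 476.15 / 447 = 26.90 L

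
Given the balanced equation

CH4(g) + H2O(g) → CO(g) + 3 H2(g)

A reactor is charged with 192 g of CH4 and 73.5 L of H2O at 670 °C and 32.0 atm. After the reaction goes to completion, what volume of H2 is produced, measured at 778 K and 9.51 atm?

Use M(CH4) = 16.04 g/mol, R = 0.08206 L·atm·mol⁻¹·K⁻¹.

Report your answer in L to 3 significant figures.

241 L

n(CH4) = 192 / 16.04 = 11.97 mol
n(H2O) = PV/RT = (32.0 × 73.5) / (0.08206 × 943.15) = 30.39 mol
For 11.97 mol CH4, stoichiometry requires (1/1) × 11.97 = 11.97 mol H2O; 30.39 mol is available, so CH4 is limiting.
n(H2) = (3/1) × 11.97 = 35.91 mol
V(H2) = nRT/P = 35.91 × 0.08206 × 778 / 9.51 = 241.1 L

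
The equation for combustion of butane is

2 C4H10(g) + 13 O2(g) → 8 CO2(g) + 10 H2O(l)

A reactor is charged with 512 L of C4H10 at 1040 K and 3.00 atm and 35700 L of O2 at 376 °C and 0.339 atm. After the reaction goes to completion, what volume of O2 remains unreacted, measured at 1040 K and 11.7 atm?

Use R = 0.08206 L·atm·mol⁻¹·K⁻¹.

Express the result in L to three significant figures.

n(C4H10) = PV/RT = (3.00 × 512) / (0.08206 × 1040) = 18.00 mol
n(O2) = PV/RT = (0.339 × 35700) / (0.08206 × 649.15) = 227.2 mol
For 18.00 mol C4H10, stoichiometry requires (13/2) × 18.00 = 117.0 mol O2; 227.2 mol is available, so C4H10 is limiting.
n(O2) consumed = (13/2) × 18.00 = 117.0 mol; remaining = 227.2 − 117.0 = 110.2 mol
V(O2) = nRT/P = 110.2 × 0.08206 × 1040 / 11.7 = 803.8 L

804 L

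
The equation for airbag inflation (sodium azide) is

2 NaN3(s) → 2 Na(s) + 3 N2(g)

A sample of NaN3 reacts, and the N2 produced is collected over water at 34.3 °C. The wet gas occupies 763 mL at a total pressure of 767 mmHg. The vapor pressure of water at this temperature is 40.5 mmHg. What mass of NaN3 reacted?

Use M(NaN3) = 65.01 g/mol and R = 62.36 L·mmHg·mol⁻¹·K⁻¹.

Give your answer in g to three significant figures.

1.25 g

P(N2) = 767 − 40.5 = 726.5 mmHg
n(N2) = PV/RT = (726.5 × 0.7630) / (62.36 × 307.45) = 0.02891 mol
n(NaN3) = (2/3) × 0.02891 = 0.01927 mol
m(NaN3) = 0.01927 × 65.01 = 1.253 g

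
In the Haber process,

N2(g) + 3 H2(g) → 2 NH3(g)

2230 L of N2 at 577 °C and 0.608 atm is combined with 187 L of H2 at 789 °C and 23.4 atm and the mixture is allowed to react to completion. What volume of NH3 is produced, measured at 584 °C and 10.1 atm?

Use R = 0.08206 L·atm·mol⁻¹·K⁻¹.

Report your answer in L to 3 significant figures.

233 L

n(N2) = PV/RT = (0.608 × 2230) / (0.08206 × 850.15) = 19.43 mol
n(H2) = PV/RT = (23.4 × 187) / (0.08206 × 1062.15) = 50.20 mol
For 19.43 mol N2, stoichiometry requires (3/1) × 19.43 = 58.29 mol H2; 50.20 mol is available, so H2 is limiting.
n(NH3) = (2/3) × 50.20 = 33.47 mol
V(NH3) = nRT/P = 33.47 × 0.08206 × 857.15 / 10.1 = 233.1 L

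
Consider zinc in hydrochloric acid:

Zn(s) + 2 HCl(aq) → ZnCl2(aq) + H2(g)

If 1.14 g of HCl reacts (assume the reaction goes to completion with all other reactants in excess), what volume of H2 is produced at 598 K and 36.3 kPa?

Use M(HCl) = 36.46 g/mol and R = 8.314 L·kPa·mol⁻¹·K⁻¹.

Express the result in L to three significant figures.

n(HCl) = 1.140 / 36.46 = 0.03127 mol
n(H2) = (1/2) × 0.03127 = 0.01563 mol
V = nRT/P = 0.01563 × 8.314 × 598 / 36.3 = 2.141 L

2.14 L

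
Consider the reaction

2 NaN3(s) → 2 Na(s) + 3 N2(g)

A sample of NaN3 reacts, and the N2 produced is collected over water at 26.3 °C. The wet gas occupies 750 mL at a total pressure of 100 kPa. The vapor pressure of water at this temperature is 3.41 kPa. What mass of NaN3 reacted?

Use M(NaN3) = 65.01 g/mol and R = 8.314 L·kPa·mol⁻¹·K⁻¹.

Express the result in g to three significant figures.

1.26 g

P(N2) = 100 − 3.41 = 96.59 kPa
n(N2) = PV/RT = (96.59 × 0.7500) / (8.314 × 299.45) = 0.02910 mol
n(NaN3) = (2/3) × 0.02910 = 0.01940 mol
m(NaN3) = 0.01940 × 65.01 = 1.261 g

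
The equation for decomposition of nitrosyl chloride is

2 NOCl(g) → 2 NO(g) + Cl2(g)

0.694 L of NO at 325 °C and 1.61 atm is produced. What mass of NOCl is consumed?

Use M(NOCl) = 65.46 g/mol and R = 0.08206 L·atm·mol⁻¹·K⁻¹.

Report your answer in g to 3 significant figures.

n(NO) = PV/RT = (1.61 × 0.694) / (0.08206 × 598.15) = 0.02276 mol
n(NOCl) = (2/2) × 0.02276 = 0.02276 mol
m(NOCl) = 0.02276 × 65.46 = 1.490 g

1.49 g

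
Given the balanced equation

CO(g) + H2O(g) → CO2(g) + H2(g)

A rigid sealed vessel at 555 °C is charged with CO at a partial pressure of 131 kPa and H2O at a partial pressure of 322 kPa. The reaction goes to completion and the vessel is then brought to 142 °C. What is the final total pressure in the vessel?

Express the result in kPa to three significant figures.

Because the vessel is rigid and T is held at 555 °C, work the stoichiometry in partial pressures (P_i = n_iRT/V).
P(H2O) required for 131 kPa of CO = (1/1) × 131 = 131.0 kPa; available 322 kPa, so CO is limiting.
P(H2O) remaining = 322 − (1/1) × 131 = 191.0 kPa
P(gaseous products) = (1+1)/1 × 131 = 262.0 kPa
P_total at 555 °C = 191.0 + 262.0 = 453.0 kPa
Scaling to 142 °C: P = 453.0 × 415.15/828.15 = 227.1 kPa

227 kPa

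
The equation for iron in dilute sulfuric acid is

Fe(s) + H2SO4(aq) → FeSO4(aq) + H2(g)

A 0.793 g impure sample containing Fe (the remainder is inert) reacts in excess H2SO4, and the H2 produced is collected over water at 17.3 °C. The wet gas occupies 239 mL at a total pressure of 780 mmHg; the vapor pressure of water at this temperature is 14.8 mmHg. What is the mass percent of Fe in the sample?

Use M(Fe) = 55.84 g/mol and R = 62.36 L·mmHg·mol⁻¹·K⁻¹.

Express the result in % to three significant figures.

71.1 %

P(H2) = 780 − 14.8 = 765.2 mmHg
n(H2) = PV/RT = (765.2 × 0.2390) / (62.36 × 290.45) = 0.01010 mol
n(Fe) = (1/1) × 0.01010 = 0.01010 mol
m(Fe) = 0.01010 × 55.84 = 0.5640 g
%Fe = 0.5640 / 0.793 × 100 = 71.12%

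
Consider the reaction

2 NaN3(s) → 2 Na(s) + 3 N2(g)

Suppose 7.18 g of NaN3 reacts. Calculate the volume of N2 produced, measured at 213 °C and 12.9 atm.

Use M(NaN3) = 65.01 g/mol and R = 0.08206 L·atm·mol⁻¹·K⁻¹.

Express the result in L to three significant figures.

n(NaN3) = 7.180 / 65.01 = 0.1104 mol
n(N2) = (3/2) × 0.1104 = 0.1656 mol
V = nRT/P = 0.1656 × 0.08206 × 486.15 / 12.9 = 0.5121 L

0.512 L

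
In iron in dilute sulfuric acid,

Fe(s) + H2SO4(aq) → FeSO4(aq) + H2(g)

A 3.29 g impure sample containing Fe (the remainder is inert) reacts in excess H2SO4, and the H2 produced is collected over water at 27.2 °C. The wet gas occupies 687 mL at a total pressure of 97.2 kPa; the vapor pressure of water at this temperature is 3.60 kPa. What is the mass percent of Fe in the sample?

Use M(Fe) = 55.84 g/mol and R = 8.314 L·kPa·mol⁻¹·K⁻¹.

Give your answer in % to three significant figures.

P(H2) = 97.2 − 3.60 = 93.60 kPa
n(H2) = PV/RT = (93.60 × 0.6870) / (8.314 × 300.35) = 0.02575 mol
n(Fe) = (1/1) × 0.02575 = 0.02575 mol
m(Fe) = 0.02575 × 55.84 = 1.438 g
%Fe = 1.438 / 3.29 × 100 = 43.71%

43.7 %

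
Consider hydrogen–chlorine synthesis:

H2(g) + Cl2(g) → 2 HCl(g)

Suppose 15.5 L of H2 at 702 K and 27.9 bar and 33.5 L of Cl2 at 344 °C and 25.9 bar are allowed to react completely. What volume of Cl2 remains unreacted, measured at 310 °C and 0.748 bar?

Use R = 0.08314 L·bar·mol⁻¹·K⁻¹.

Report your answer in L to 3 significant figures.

n(H2) = PV/RT = (27.9 × 15.5) / (0.08314 × 702) = 7.409 mol
n(Cl2) = PV/RT = (25.9 × 33.5) / (0.08314 × 617.15) = 16.91 mol
For 7.409 mol H2, stoichiometry requires (1/1) × 7.409 = 7.409 mol Cl2; 16.91 mol is available, so H2 is limiting.
n(Cl2) consumed = (1/1) × 7.409 = 7.409 mol; remaining = 16.91 − 7.409 = 9.501 mol
V(Cl2) = nRT/P = 9.501 × 0.08314 × 583.15 / 0.748 = 615.8 L

616 L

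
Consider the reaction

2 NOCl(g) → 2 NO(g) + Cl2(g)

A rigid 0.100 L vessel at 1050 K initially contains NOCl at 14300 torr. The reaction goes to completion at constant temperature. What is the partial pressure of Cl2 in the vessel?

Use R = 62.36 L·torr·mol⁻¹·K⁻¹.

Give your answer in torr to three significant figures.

7150 torr

n(NOCl)₀ = PV/RT = (14300 × 0.100) / (62.36 × 1050) = 0.02184 mol
n(Cl2) = (1/2) × 0.02184 = 0.01092 mol
P(Cl2) = nRT/V = 0.01092 × 62.36 × 1050 / 0.100 = 7150 torr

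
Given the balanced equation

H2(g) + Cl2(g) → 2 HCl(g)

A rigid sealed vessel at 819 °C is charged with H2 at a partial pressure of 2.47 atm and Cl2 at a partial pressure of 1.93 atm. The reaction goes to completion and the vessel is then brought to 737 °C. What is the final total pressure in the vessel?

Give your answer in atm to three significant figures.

At constant V, partial pressures at 819 °C are proportional to moles, so apply stoichiometry directly to pressures.
P(Cl2) required for 2.47 atm of H2 = (1/1) × 2.47 = 2.470 atm; available 1.93 atm, so Cl2 is limiting.
P(H2) remaining = 2.47 − (1/1) × 1.93 = 0.5400 atm
P(gaseous products) = (2)/1 × 1.93 = 3.860 atm
P_total at 819 °C = 0.5400 + 3.860 = 4.400 atm
Scaling to 737 °C: P = 4.400 × 1010.15/1092.15 = 4.070 atm

4.07 atm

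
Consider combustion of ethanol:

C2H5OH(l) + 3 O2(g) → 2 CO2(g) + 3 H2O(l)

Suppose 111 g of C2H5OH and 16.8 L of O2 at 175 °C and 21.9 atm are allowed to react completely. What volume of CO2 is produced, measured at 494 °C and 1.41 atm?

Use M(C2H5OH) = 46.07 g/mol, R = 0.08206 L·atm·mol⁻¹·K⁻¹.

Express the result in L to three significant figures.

n(C2H5OH) = 111 / 46.07 = 2.409 mol
n(O2) = PV/RT = (21.9 × 16.8) / (0.08206 × 448.15) = 10.00 mol
For 2.409 mol C2H5OH, stoichiometry requires (3/1) × 2.409 = 7.227 mol O2; 10.00 mol is available, so C2H5OH is limiting.
n(CO2) = (2/1) × 2.409 = 4.818 mol
V(CO2) = nRT/P = 4.818 × 0.08206 × 767.15 / 1.41 = 215.1 L

215 L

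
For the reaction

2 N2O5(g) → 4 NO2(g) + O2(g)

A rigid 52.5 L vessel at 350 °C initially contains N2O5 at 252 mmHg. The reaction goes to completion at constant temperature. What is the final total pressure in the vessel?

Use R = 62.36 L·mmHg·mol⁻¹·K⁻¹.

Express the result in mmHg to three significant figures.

630 mmHg

At constant T and V, P ∝ n(gas): 2 mol gas → 5 mol gas.
P_final = (5/2) × 252 = 630.0 mmHg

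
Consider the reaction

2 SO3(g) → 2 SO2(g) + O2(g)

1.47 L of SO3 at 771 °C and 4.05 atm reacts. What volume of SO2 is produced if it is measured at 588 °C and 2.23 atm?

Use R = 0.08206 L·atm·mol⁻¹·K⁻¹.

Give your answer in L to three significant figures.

n(SO3) = PV/RT = (4.05 × 1.47) / (0.08206 × 1044.15) = 0.06948 mol
n(SO2) = (2/2) × 0.06948 = 0.06948 mol
V = nRT/P = 0.06948 × 0.08206 × 861.15 / 2.23 = 2.202 L

2.20 L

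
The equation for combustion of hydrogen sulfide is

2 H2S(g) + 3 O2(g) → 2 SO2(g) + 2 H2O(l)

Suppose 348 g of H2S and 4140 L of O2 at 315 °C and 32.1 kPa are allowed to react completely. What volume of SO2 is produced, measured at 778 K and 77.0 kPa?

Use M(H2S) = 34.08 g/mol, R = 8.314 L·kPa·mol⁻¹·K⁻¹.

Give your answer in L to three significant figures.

858 L

n(H2S) = 348 / 34.08 = 10.21 mol
n(O2) = PV/RT = (32.1 × 4140) / (8.314 × 588.15) = 27.18 mol
For 10.21 mol H2S, stoichiometry requires (3/2) × 10.21 = 15.32 mol O2; 27.18 mol is available, so H2S is limiting.
n(SO2) = (2/2) × 10.21 = 10.21 mol
V(SO2) = nRT/P = 10.21 × 8.314 × 778 / 77.0 = 857.7 L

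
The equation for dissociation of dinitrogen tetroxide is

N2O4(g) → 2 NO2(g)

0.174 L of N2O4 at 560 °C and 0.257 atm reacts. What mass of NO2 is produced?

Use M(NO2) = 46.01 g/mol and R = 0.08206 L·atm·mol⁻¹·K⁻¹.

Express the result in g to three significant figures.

n(N2O4) = PV/RT = (0.257 × 0.174) / (0.08206 × 833.15) = 0.0006541 mol
n(NO2) = (2/1) × 0.0006541 = 0.001308 mol
m(NO2) = 0.001308 × 46.01 = 0.06018 g

0.0602 g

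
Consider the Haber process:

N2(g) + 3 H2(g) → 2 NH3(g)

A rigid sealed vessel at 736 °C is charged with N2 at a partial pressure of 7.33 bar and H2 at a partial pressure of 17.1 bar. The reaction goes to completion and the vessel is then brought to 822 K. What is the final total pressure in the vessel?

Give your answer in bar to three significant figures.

With V and T fixed, P_i ∝ n_i, so the mole ratios apply directly to partial pressures at 736 °C.
P(H2) required for 7.33 bar of N2 = (3/1) × 7.33 = 21.99 bar; available 17.1 bar, so H2 is limiting.
P(N2) remaining = 7.33 − (1/3) × 17.1 = 1.630 bar
P(gaseous products) = (2)/3 × 17.1 = 11.40 bar
P_total at 736 °C = 1.630 + 11.40 = 13.03 bar
Scaling to 822 K: P = 13.03 × 822/1009.15 = 10.61 bar

10.6 bar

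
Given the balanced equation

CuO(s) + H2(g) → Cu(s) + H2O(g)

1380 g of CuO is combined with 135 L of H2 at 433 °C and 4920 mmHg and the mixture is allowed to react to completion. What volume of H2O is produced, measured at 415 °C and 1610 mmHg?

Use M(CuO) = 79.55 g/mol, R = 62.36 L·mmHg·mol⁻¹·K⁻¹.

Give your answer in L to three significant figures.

402 L

n(CuO) = 1380 / 79.55 = 17.35 mol
n(H2) = PV/RT = (4920 × 135) / (62.36 × 706.15) = 15.08 mol
For 17.35 mol CuO, stoichiometry requires (1/1) × 17.35 = 17.35 mol H2; 15.08 mol is available, so H2 is limiting.
n(H2O) = (1/1) × 15.08 = 15.08 mol
V(H2O) = nRT/P = 15.08 × 62.36 × 688.15 / 1610 = 401.9 L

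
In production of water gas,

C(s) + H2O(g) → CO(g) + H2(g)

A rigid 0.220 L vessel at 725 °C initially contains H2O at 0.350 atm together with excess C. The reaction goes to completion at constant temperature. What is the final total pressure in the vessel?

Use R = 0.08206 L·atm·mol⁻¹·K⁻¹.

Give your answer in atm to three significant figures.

0.700 atm

At constant T and V, P ∝ n(gas): 1 mol gas → 2 mol gas.
P_final = (2/1) × 0.350 = 0.7000 atm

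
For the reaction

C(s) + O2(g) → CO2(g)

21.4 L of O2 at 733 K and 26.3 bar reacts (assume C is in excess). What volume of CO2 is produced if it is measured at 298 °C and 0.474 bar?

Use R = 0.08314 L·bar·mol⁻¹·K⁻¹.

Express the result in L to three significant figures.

n(O2) = PV/RT = (26.3 × 21.4) / (0.08314 × 733) = 9.235 mol
n(CO2) = (1/1) × 9.235 = 9.235 mol
V = nRT/P = 9.235 × 0.08314 × 571.15 / 0.474 = 925.2 L

925 L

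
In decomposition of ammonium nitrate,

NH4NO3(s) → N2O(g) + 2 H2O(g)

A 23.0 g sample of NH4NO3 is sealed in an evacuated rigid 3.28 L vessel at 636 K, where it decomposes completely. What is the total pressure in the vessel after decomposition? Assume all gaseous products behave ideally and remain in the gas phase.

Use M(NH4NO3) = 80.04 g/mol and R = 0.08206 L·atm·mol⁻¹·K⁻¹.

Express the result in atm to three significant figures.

n(NH4NO3) = 23.0 / 80.04 = 0.2874 mol
n(gas produced) = (3/1) × 0.2874 = 0.8622 mol
P = nRT/V = 0.8622 × 0.08206 × 636 / 3.28 = 13.72 atm

13.7 atm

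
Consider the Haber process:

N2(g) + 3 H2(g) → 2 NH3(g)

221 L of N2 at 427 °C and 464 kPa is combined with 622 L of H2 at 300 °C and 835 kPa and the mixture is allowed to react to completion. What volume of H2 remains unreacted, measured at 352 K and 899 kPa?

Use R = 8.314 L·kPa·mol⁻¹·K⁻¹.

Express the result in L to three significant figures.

n(N2) = PV/RT = (464 × 221) / (8.314 × 700.15) = 17.62 mol
n(H2) = PV/RT = (835 × 622) / (8.314 × 573.15) = 109.0 mol
For 17.62 mol N2, stoichiometry requires (3/1) × 17.62 = 52.86 mol H2; 109.0 mol is available, so N2 is limiting.
n(H2) consumed = (3/1) × 17.62 = 52.86 mol; remaining = 109.0 − 52.86 = 56.14 mol
V(H2) = nRT/P = 56.14 × 8.314 × 352 / 899 = 182.8 L

183 L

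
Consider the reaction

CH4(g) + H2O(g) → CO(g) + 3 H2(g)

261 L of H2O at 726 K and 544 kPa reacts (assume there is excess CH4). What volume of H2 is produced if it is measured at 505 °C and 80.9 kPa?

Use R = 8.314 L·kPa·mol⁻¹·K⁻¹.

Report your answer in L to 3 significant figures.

n(H2O) = PV/RT = (544 × 261) / (8.314 × 726) = 23.52 mol
n(H2) = (3/1) × 23.52 = 70.56 mol
V = nRT/P = 70.56 × 8.314 × 778.15 / 80.9 = 5643 L

5640 L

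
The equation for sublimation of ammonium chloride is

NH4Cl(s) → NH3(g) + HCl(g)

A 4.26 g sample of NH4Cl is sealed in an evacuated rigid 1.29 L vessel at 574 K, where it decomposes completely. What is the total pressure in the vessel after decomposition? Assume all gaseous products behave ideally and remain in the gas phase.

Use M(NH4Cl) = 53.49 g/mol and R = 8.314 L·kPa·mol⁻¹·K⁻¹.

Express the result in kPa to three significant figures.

n(NH4Cl) = 4.26 / 53.49 = 0.07964 mol
n(gas produced) = (2/1) × 0.07964 = 0.1593 mol
P = nRT/V = 0.1593 × 8.314 × 574 / 1.29 = 589.3 kPa

589 kPa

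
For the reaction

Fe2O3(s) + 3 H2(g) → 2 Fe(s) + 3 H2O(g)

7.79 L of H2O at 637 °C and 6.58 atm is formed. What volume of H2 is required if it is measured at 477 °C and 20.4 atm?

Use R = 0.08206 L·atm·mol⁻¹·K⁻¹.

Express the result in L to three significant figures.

2.07 L

n(H2O) = PV/RT = (6.58 × 7.79) / (0.08206 × 910.15) = 0.6863 mol
n(H2) = (3/3) × 0.6863 = 0.6863 mol
V = nRT/P = 0.6863 × 0.08206 × 750.15 / 20.4 = 2.071 L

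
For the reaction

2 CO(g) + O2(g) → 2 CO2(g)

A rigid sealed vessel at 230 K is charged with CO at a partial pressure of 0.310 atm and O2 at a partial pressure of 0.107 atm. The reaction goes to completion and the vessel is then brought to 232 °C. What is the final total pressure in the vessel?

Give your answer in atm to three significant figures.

With V and T fixed, P_i ∝ n_i, so the mole ratios apply directly to partial pressures at 230 K.
P(O2) required for 0.310 atm of CO = (1/2) × 0.310 = 0.1550 atm; available 0.107 atm, so O2 is limiting.
P(CO) remaining = 0.310 − (2/1) × 0.107 = 0.09600 atm
P(gaseous products) = (2)/1 × 0.107 = 0.2140 atm
P_total at 230 K = 0.09600 + 0.2140 = 0.3100 atm
Scaling to 232 °C: P = 0.3100 × 505.15/230 = 0.6809 atm

0.681 atm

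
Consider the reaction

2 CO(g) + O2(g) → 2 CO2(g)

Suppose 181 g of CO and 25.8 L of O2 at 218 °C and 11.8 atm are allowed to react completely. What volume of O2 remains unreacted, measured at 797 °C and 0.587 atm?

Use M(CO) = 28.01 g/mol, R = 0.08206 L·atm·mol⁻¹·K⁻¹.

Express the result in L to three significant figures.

647 L

n(CO) = 181 / 28.01 = 6.462 mol
n(O2) = PV/RT = (11.8 × 25.8) / (0.08206 × 491.15) = 7.554 mol
For 6.462 mol CO, stoichiometry requires (1/2) × 6.462 = 3.231 mol O2; 7.554 mol is available, so CO is limiting.
n(O2) consumed = (1/2) × 6.462 = 3.231 mol; remaining = 7.554 − 3.231 = 4.323 mol
V(O2) = nRT/P = 4.323 × 0.08206 × 1070.15 / 0.587 = 646.7 L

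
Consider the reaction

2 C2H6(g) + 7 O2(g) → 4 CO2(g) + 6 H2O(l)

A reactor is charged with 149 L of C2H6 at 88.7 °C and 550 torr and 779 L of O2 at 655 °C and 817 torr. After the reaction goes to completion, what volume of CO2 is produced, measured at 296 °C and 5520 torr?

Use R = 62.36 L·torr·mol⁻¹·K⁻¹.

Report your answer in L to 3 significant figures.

40.4 L

n(C2H6) = PV/RT = (550 × 149) / (62.36 × 361.85) = 3.632 mol
n(O2) = PV/RT = (817 × 779) / (62.36 × 928.15) = 11.00 mol
For 3.632 mol C2H6, stoichiometry requires (7/2) × 3.632 = 12.71 mol O2; 11.00 mol is available, so O2 is limiting.
n(CO2) = (4/7) × 11.00 = 6.286 mol
V(CO2) = nRT/P = 6.286 × 62.36 × 569.15 / 5520 = 40.42 L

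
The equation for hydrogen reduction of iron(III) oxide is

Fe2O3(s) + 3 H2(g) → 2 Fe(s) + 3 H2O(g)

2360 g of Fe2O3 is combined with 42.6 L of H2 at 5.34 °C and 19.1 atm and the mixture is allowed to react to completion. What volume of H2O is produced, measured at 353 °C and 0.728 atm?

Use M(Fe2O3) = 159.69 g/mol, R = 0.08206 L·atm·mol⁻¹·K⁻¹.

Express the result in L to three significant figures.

n(Fe2O3) = 2360 / 159.69 = 14.78 mol
n(H2) = PV/RT = (19.1 × 42.6) / (0.08206 × 278.49) = 35.60 mol
For 14.78 mol Fe2O3, stoichiometry requires (3/1) × 14.78 = 44.34 mol H2; 35.60 mol is available, so H2 is limiting.
n(H2O) = (3/3) × 35.60 = 35.60 mol
V(H2O) = nRT/P = 35.60 × 0.08206 × 626.15 / 0.728 = 2513 L

2510 L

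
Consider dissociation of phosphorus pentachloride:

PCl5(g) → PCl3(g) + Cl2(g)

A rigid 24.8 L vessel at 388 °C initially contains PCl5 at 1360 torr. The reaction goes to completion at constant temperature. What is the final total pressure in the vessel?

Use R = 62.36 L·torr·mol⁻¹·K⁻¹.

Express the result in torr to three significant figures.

At constant T and V, P ∝ n(gas): 1 mol gas → 2 mol gas.
P_final = (2/1) × 1360 = 2720 torr

2720 torr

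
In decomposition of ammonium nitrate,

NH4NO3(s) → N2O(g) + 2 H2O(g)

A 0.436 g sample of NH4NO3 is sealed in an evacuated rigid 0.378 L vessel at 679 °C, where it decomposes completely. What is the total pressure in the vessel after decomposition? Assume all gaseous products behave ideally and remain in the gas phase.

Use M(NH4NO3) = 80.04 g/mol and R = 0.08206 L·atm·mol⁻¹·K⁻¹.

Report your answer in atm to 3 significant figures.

3.38 atm

n(NH4NO3) = 0.436 / 80.04 = 0.005447 mol
n(gas produced) = (3/1) × 0.005447 = 0.01634 mol
P = nRT/V = 0.01634 × 0.08206 × 952.15 / 0.378 = 3.378 atm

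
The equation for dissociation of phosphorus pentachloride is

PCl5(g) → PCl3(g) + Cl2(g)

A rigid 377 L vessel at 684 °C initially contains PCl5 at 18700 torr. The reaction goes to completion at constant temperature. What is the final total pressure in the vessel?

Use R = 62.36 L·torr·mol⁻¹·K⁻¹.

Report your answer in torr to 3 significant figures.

37400 torr

Since T and V are fixed, P_final/P_initial = n_final/n_initial = 2/1.
P_final = (2/1) × 18700 = 37400 torr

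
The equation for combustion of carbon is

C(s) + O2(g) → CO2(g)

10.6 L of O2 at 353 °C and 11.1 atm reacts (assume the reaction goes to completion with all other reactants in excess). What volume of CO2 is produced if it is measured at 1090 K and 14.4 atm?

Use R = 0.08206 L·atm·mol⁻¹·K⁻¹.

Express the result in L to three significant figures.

n(O2) = PV/RT = (11.1 × 10.6) / (0.08206 × 626.15) = 2.290 mol
n(CO2) = (1/1) × 2.290 = 2.290 mol
V = nRT/P = 2.290 × 0.08206 × 1090 / 14.4 = 14.22 L

14.2 L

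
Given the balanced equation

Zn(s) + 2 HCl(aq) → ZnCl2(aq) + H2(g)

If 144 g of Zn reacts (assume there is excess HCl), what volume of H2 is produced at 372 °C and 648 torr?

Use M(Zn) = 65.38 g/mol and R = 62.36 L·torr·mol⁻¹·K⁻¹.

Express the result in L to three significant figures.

n(Zn) = 144.0 / 65.38 = 2.203 mol
n(H2) = (1/1) × 2.203 = 2.203 mol
V = nRT/P = 2.203 × 62.36 × 645.15 / 648 = 136.8 L

137 L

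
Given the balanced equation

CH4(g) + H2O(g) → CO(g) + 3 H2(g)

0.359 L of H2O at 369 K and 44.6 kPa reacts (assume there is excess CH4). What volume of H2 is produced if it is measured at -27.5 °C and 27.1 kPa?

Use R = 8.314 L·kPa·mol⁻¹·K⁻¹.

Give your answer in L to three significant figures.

1.18 L

n(H2O) = PV/RT = (44.6 × 0.359) / (8.314 × 369) = 0.005219 mol
n(H2) = (3/1) × 0.005219 = 0.01566 mol
V = nRT/P = 0.01566 × 8.314 × 245.65 / 27.1 = 1.180 L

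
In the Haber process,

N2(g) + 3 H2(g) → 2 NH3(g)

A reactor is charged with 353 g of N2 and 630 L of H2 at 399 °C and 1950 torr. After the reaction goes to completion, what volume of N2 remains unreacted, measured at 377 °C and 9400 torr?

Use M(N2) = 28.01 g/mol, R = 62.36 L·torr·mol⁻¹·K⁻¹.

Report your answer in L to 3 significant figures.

12.2 L

n(N2) = 353 / 28.01 = 12.60 mol
n(H2) = PV/RT = (1950 × 630) / (62.36 × 672.15) = 29.31 mol
For 12.60 mol N2, stoichiometry requires (3/1) × 12.60 = 37.80 mol H2; 29.31 mol is available, so H2 is limiting.
n(N2) consumed = (1/3) × 29.31 = 9.770 mol; remaining = 12.60 − 9.770 = 2.830 mol
V(N2) = nRT/P = 2.830 × 62.36 × 650.15 / 9400 = 12.21 L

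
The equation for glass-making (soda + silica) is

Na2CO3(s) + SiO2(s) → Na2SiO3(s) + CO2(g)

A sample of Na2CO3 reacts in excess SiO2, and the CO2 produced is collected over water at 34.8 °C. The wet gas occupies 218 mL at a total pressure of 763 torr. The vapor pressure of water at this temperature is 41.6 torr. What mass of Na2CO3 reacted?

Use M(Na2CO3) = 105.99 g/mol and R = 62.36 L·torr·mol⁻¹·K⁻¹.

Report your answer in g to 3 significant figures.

0.868 g

P(CO2) = 763 − 41.6 = 721.4 torr
n(CO2) = PV/RT = (721.4 × 0.2180) / (62.36 × 307.95) = 0.008189 mol
n(Na2CO3) = (1/1) × 0.008189 = 0.008189 mol
m(Na2CO3) = 0.008189 × 105.99 = 0.8680 g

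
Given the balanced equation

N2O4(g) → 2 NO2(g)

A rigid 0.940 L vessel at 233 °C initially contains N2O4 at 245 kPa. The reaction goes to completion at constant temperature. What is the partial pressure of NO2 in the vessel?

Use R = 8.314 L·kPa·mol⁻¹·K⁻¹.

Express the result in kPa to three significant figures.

n(N2O4)₀ = PV/RT = (245 × 0.940) / (8.314 × 506.15) = 0.05473 mol
n(NO2) = (2/1) × 0.05473 = 0.1095 mol
P(NO2) = nRT/V = 0.1095 × 8.314 × 506.15 / 0.940 = 490.2 kPa

490 kPa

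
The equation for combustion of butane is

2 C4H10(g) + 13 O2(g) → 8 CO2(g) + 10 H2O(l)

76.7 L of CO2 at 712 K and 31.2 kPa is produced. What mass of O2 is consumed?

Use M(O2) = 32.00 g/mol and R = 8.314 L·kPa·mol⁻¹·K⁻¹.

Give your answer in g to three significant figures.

21.0 g

n(CO2) = PV/RT = (31.2 × 76.7) / (8.314 × 712) = 0.4043 mol
n(O2) = (13/8) × 0.4043 = 0.6570 mol
m(O2) = 0.6570 × 32.00 = 21.02 g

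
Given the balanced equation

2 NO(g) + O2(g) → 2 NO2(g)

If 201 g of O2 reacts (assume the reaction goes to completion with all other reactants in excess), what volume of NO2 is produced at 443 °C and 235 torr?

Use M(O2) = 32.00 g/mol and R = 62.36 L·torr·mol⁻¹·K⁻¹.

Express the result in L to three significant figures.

2390 L

n(O2) = 201.0 / 32.00 = 6.281 mol
n(NO2) = (2/1) × 6.281 = 12.56 mol
V = nRT/P = 12.56 × 62.36 × 716.15 / 235 = 2387 L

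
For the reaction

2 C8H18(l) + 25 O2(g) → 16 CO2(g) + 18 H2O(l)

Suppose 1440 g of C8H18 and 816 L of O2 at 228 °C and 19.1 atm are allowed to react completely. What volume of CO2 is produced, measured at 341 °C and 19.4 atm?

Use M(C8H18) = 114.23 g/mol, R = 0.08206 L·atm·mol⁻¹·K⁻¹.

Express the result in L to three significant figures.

262 L

n(C8H18) = 1440 / 114.23 = 12.61 mol
n(O2) = PV/RT = (19.1 × 816) / (0.08206 × 501.15) = 379.0 mol
For 12.61 mol C8H18, stoichiometry requires (25/2) × 12.61 = 157.6 mol O2; 379.0 mol is available, so C8H18 is limiting.
n(CO2) = (16/2) × 12.61 = 100.9 mol
V(CO2) = nRT/P = 100.9 × 0.08206 × 614.15 / 19.4 = 262.1 L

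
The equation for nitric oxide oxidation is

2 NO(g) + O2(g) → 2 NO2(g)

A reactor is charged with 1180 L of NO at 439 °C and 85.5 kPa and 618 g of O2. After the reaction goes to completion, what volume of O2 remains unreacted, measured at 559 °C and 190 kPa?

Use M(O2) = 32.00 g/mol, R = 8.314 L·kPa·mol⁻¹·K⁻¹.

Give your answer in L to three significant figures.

393 L

n(NO) = PV/RT = (85.5 × 1180) / (8.314 × 712.15) = 17.04 mol
n(O2) = 618 / 32.00 = 19.31 mol
For 17.04 mol NO, stoichiometry requires (1/2) × 17.04 = 8.520 mol O2; 19.31 mol is available, so NO is limiting.
n(O2) consumed = (1/2) × 17.04 = 8.520 mol; remaining = 19.31 − 8.520 = 10.79 mol
V(O2) = nRT/P = 10.79 × 8.314 × 832.15 / 190 = 392.9 L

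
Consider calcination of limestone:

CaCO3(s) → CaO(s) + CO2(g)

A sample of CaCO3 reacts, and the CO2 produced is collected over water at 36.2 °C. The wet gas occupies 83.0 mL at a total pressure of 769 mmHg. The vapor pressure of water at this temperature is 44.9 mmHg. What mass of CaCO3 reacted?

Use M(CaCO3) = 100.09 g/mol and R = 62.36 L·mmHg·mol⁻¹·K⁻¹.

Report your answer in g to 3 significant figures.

P(CO2) = 769 − 44.9 = 724.1 mmHg
n(CO2) = PV/RT = (724.1 × 0.08300) / (62.36 × 309.35) = 0.003115 mol
n(CaCO3) = (1/1) × 0.003115 = 0.003115 mol
m(CaCO3) = 0.003115 × 100.09 = 0.3118 g

0.312 g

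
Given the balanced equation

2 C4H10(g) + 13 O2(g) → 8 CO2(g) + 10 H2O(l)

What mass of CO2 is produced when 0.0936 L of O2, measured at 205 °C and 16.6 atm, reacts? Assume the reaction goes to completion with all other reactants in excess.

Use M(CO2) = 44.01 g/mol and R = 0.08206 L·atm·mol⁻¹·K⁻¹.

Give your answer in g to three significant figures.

n(O2) = PV/RT = (16.6 × 0.0936) / (0.08206 × 478.15) = 0.03960 mol
n(CO2) = (8/13) × 0.03960 = 0.02437 mol
m(CO2) = 0.02437 × 44.01 = 1.073 g

1.07 g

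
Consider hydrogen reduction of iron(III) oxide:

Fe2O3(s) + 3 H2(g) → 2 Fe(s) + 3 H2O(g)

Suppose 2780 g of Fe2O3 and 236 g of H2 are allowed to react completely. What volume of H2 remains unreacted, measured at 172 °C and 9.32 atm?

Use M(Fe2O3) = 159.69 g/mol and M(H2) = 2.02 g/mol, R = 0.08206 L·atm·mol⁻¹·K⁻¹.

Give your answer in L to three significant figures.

253 L

n(Fe2O3) = 2780 / 159.69 = 17.41 mol
n(H2) = 236 / 2.02 = 116.8 mol
For 17.41 mol Fe2O3, stoichiometry requires (3/1) × 17.41 = 52.23 mol H2; 116.8 mol is available, so Fe2O3 is limiting.
n(H2) consumed = (3/1) × 17.41 = 52.23 mol; remaining = 116.8 − 52.23 = 64.57 mol
V(H2) = nRT/P = 64.57 × 0.08206 × 445.15 / 9.32 = 253.1 L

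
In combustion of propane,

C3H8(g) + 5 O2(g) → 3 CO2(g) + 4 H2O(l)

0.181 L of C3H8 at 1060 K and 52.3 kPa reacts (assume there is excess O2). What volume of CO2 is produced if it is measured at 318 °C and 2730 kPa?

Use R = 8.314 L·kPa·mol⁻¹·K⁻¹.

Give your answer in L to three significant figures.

n(C3H8) = PV/RT = (52.3 × 0.181) / (8.314 × 1060) = 0.001074 mol
n(CO2) = (3/1) × 0.001074 = 0.003222 mol
V = nRT/P = 0.003222 × 8.314 × 591.15 / 2730 = 0.005801 L

0.00580 L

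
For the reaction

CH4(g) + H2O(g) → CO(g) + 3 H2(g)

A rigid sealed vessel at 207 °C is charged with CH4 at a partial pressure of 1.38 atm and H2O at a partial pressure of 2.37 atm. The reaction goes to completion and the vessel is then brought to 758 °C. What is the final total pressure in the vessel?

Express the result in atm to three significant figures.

14.0 atm

At constant V, partial pressures at 207 °C are proportional to moles, so apply stoichiometry directly to pressures.
P(H2O) required for 1.38 atm of CH4 = (1/1) × 1.38 = 1.380 atm; available 2.37 atm, so CH4 is limiting.
P(H2O) remaining = 2.37 − (1/1) × 1.38 = 0.9900 atm
P(gaseous products) = (1+3)/1 × 1.38 = 5.520 atm
P_total at 207 °C = 0.9900 + 5.520 = 6.510 atm
Scaling to 758 °C: P = 6.510 × 1031.15/480.15 = 13.98 atm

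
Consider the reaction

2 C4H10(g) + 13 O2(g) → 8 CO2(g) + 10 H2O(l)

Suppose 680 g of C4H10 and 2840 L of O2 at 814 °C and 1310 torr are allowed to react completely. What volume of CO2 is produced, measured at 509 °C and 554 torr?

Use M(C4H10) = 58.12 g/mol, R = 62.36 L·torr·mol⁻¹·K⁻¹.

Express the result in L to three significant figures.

2970 L

n(C4H10) = 680 / 58.12 = 11.70 mol
n(O2) = PV/RT = (1310 × 2840) / (62.36 × 1087.15) = 54.88 mol
For 11.70 mol C4H10, stoichiometry requires (13/2) × 11.70 = 76.05 mol O2; 54.88 mol is available, so O2 is limiting.
n(CO2) = (8/13) × 54.88 = 33.77 mol
V(CO2) = nRT/P = 33.77 × 62.36 × 782.15 / 554 = 2973 L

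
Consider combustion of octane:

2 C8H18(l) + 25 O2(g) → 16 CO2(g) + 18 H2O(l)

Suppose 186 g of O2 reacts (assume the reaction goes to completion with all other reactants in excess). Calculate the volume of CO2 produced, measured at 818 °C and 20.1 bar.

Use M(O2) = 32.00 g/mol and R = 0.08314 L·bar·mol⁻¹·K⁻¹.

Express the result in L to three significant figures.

16.8 L

n(O2) = 186.0 / 32.00 = 5.812 mol
n(CO2) = (16/25) × 5.812 = 3.720 mol
V = nRT/P = 3.720 × 0.08314 × 1091.15 / 20.1 = 16.79 L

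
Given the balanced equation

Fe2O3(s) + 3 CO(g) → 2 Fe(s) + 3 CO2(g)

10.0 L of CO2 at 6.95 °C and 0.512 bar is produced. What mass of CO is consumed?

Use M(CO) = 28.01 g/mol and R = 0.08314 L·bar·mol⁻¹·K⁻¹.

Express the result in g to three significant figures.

n(CO2) = PV/RT = (0.512 × 10.0) / (0.08314 × 280.1) = 0.2199 mol
n(CO) = (3/3) × 0.2199 = 0.2199 mol
m(CO) = 0.2199 × 28.01 = 6.159 g

6.16 g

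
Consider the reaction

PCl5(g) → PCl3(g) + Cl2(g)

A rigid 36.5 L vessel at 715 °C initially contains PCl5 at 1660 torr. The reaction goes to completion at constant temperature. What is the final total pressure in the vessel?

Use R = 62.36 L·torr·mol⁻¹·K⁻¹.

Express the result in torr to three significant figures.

3320 torr

Since T and V are fixed, P_final/P_initial = n_final/n_initial = 2/1.
P_final = (2/1) × 1660 = 3320 torr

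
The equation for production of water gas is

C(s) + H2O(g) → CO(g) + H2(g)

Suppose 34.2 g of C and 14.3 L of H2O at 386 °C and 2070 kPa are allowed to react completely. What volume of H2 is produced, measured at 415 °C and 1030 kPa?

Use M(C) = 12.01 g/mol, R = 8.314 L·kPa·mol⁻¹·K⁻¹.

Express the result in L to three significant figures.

n(C) = 34.2 / 12.01 = 2.848 mol
n(H2O) = PV/RT = (2070 × 14.3) / (8.314 × 659.15) = 5.401 mol
For 2.848 mol C, stoichiometry requires (1/1) × 2.848 = 2.848 mol H2O; 5.401 mol is available, so C is limiting.
n(H2) = (1/1) × 2.848 = 2.848 mol
V(H2) = nRT/P = 2.848 × 8.314 × 688.15 / 1030 = 15.82 L

15.8 L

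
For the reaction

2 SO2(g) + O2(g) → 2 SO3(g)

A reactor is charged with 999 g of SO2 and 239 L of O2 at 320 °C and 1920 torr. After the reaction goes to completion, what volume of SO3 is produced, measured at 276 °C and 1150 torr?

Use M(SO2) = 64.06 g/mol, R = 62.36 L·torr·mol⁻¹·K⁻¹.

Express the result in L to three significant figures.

n(SO2) = 999 / 64.06 = 15.59 mol
n(O2) = PV/RT = (1920 × 239) / (62.36 × 593.15) = 12.41 mol
For 15.59 mol SO2, stoichiometry requires (1/2) × 15.59 = 7.795 mol O2; 12.41 mol is available, so SO2 is limiting.
n(SO3) = (2/2) × 15.59 = 15.59 mol
V(SO3) = nRT/P = 15.59 × 62.36 × 549.15 / 1150 = 464.2 L

464 L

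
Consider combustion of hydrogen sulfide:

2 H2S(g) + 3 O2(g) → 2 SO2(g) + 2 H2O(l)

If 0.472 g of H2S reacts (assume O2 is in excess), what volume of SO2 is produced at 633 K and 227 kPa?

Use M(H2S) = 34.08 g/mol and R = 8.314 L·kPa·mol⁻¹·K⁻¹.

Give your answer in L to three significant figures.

0.321 L

n(H2S) = 0.4720 / 34.08 = 0.01385 mol
n(SO2) = (2/2) × 0.01385 = 0.01385 mol
V = nRT/P = 0.01385 × 8.314 × 633 / 227 = 0.3211 L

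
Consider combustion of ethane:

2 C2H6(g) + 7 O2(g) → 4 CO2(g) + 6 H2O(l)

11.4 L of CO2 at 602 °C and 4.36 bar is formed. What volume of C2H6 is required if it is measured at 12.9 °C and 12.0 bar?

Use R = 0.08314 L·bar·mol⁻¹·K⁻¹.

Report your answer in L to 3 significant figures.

0.677 L

n(CO2) = PV/RT = (4.36 × 11.4) / (0.08314 × 875.15) = 0.6831 mol
n(C2H6) = (2/4) × 0.6831 = 0.3416 mol
V = nRT/P = 0.3416 × 0.08314 × 286.05 / 12.0 = 0.6770 L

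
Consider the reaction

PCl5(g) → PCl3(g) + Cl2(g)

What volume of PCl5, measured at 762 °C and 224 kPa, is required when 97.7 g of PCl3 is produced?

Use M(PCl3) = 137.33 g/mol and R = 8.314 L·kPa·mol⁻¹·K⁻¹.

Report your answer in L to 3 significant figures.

n(PCl3) = 97.70 / 137.33 = 0.7114 mol
n(PCl5) = (1/1) × 0.7114 = 0.7114 mol
V = nRT/P = 0.7114 × 8.314 × 1035.15 / 224 = 27.33 L

27.3 L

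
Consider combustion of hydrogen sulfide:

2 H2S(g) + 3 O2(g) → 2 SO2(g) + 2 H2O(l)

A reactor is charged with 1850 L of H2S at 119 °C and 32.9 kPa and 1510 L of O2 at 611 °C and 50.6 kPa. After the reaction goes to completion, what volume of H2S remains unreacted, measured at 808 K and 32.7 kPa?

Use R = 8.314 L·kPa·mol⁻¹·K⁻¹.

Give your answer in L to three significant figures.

2410 L

n(H2S) = PV/RT = (32.9 × 1850) / (8.314 × 392.15) = 18.67 mol
n(O2) = PV/RT = (50.6 × 1510) / (8.314 × 884.15) = 10.39 mol
For 18.67 mol H2S, stoichiometry requires (3/2) × 18.67 = 28.01 mol O2; 10.39 mol is available, so O2 is limiting.
n(H2S) consumed = (2/3) × 10.39 = 6.927 mol; remaining = 18.67 − 6.927 = 11.74 mol
V(H2S) = nRT/P = 11.74 × 8.314 × 808 / 32.7 = 2412 L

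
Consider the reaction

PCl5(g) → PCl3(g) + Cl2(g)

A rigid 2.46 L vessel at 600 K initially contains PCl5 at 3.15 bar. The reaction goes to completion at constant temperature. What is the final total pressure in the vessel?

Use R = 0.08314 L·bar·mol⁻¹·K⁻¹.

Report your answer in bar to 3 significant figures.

At constant T and V, P ∝ n(gas): 1 mol gas → 2 mol gas.
P_final = (2/1) × 3.15 = 6.300 bar

6.30 bar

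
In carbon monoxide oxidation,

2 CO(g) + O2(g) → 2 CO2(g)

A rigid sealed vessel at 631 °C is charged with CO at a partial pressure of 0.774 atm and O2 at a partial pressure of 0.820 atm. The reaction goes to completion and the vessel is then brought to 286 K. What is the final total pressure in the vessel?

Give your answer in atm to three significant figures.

At constant V, partial pressures at 631 °C are proportional to moles, so apply stoichiometry directly to pressures.
P(O2) required for 0.774 atm of CO = (1/2) × 0.774 = 0.3870 atm; available 0.820 atm, so CO is limiting.
P(O2) remaining = 0.820 − (1/2) × 0.774 = 0.4330 atm
P(gaseous products) = (2)/2 × 0.774 = 0.7740 atm
P_total at 631 °C = 0.4330 + 0.7740 = 1.207 atm
Scaling to 286 K: P = 1.207 × 286/904.15 = 0.3818 atm

0.382 atm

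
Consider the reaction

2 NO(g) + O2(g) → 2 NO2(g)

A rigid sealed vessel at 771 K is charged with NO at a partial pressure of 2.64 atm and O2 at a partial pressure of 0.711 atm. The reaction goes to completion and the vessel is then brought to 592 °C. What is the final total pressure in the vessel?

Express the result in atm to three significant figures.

With V and T fixed, P_i ∝ n_i, so the mole ratios apply directly to partial pressures at 771 K.
P(O2) required for 2.64 atm of NO = (1/2) × 2.64 = 1.320 atm; available 0.711 atm, so O2 is limiting.
P(NO) remaining = 2.64 − (2/1) × 0.711 = 1.218 atm
P(gaseous products) = (2)/1 × 0.711 = 1.422 atm
P_total at 771 K = 1.218 + 1.422 = 2.640 atm
Scaling to 592 °C: P = 2.640 × 865.15/771 = 2.962 atm

2.96 atm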